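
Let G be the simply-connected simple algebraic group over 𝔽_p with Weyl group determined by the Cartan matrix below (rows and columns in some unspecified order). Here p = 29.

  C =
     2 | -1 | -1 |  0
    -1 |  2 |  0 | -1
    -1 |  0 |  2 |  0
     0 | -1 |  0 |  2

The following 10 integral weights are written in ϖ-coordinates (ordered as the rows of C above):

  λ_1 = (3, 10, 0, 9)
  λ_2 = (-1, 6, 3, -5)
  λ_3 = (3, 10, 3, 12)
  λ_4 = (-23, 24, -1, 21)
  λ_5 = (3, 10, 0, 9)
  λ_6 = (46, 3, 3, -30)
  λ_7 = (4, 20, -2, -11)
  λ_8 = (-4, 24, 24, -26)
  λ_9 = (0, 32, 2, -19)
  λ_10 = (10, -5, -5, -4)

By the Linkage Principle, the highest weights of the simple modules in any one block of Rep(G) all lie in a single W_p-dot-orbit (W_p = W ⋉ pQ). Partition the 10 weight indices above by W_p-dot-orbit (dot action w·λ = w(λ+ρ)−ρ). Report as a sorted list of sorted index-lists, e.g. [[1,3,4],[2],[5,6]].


C ↔ A_4 under row/col permutation; |W(A_4)| = 120.

Ā_29 reps of the 10 weights (A_4, coords as presented):

  λ_1+ρ ↦ (4, 11, 1, 10);  λ_2+ρ ↦ (0, 3, 4, 4);  λ_3+ρ ↦ (4, 11, 1, 10);  λ_4+ρ ↦ (0, 3, 4, 4);  λ_5+ρ ↦ (4, 11, 1, 10);  λ_6+ρ ↦ (0, 3, 4, 4);  λ_7+ρ ↦ (4, 11, 1, 10);  λ_8+ρ ↦ (0, 3, 4, 4);  λ_9+ρ ↦ (4, 11, 1, 10);  λ_10+ρ ↦ (0, 3, 4, 4)

The 10 indices split into 2 linkage classes (same alcove rep ⇔ same W_29-dot-orbit):

[[1, 3, 5, 7, 9], [2, 4, 6, 8, 10]]


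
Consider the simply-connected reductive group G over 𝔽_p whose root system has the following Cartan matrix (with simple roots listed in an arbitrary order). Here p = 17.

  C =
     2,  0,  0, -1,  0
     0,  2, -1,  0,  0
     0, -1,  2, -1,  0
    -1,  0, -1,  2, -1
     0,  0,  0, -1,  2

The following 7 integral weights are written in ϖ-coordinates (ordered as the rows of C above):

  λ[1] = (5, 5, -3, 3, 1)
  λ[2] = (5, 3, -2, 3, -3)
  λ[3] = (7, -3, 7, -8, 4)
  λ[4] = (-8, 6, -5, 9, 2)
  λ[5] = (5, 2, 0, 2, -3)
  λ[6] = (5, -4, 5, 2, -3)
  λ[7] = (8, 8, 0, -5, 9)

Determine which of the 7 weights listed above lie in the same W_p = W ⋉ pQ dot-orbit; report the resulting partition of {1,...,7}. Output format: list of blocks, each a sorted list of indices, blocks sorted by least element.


Cartan matrix: type D_5 (|W|=1920); un-permuting the 5 rows.

Each λ_j+ρ reduced to Ā_17; 5-tuples below use C's row order:

    1: (6, 3, 1, 1, 2)
    2: (6, 3, 1, 1, 2)
    3: (1, 1, 1, 4, 2)
    4: (6, 3, 1, 1, 2)
    5: (6, 3, 1, 1, 2)
    6: (6, 3, 1, 1, 2)
    7: (1, 1, 1, 4, 2)

Partition of {1..7} into 2 W_17-dot-orbits:

[[1, 2, 4, 5, 6], [3, 7]]


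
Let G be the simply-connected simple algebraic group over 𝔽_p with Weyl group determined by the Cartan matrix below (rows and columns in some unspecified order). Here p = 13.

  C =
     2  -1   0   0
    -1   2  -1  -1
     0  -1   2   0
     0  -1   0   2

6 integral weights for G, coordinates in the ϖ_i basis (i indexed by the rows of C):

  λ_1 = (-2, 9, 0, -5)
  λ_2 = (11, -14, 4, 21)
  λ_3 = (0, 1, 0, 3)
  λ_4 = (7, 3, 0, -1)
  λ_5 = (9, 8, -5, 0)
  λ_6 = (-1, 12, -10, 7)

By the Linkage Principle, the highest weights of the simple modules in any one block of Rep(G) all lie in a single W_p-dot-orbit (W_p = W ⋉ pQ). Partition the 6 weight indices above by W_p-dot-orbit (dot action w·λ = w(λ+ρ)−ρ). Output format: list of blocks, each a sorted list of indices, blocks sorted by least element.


D_4 Cartan matrix, 4 simple roots permuted; ρ=(1,1,1,1).

λ_j+ρ reflected into Ā_13 (⟨·,θ^∨⟩≤13); 4-tuples as given:

    1: (1, 2, 1, 4)
    2: (8, 0, 1, 0)
    3: (1, 2, 1, 4)
    4: (8, 0, 1, 0)
    5: (1, 2, 1, 4)
    6: (8, 0, 1, 0)

Grouping the 6 weights by Ā_13-representative: 2 linkage classes.

[[1, 3, 5], [2, 4, 6]]


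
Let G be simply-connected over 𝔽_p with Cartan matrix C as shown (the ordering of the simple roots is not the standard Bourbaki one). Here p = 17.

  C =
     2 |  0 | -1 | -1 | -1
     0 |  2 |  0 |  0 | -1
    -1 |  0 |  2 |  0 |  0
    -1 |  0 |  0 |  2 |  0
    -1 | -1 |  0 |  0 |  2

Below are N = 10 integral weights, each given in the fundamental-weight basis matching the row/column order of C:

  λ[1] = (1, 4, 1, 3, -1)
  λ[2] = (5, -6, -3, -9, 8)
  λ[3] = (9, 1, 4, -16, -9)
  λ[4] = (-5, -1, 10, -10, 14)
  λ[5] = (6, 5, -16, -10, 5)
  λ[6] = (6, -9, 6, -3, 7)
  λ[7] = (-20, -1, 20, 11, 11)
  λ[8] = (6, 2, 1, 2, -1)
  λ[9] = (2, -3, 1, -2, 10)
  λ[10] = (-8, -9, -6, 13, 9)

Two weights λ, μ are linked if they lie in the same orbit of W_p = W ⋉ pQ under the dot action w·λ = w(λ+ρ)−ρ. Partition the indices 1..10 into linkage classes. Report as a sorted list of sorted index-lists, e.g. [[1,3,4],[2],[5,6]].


Dynkin diagram of C (from the 8 off-diagonal −1 entries): D_5.

λ_j+ρ reflected into Ā_17 (⟨·,θ^∨⟩≤17); 5-tuples as given:

  λ_1+ρ ↦ (2, 5, 2, 4, 0) · λ_2+ρ ↦ (2, 5, 2, 4, 0) · λ_3+ρ ↦ (2, 5, 2, 4, 0) · λ_4+ρ ↦ (2, 5, 2, 4, 0) · λ_5+ρ ↦ (2, 5, 2, 4, 0) · λ_6+ρ ↦ (2, 2, 2, 3, 3) · λ_7+ρ ↦ (2, 2, 2, 3, 3) · λ_8+ρ ↦ (2, 2, 2, 3, 3) · λ_9+ρ ↦ (1, 1, 2, 1, 1) · λ_10+ρ ↦ (2, 2, 2, 3, 3)

Partition of {1..10} into 3 W_17-dot-orbits:

[[1, 2, 3, 4, 5], [6, 7, 8, 10], [9]]


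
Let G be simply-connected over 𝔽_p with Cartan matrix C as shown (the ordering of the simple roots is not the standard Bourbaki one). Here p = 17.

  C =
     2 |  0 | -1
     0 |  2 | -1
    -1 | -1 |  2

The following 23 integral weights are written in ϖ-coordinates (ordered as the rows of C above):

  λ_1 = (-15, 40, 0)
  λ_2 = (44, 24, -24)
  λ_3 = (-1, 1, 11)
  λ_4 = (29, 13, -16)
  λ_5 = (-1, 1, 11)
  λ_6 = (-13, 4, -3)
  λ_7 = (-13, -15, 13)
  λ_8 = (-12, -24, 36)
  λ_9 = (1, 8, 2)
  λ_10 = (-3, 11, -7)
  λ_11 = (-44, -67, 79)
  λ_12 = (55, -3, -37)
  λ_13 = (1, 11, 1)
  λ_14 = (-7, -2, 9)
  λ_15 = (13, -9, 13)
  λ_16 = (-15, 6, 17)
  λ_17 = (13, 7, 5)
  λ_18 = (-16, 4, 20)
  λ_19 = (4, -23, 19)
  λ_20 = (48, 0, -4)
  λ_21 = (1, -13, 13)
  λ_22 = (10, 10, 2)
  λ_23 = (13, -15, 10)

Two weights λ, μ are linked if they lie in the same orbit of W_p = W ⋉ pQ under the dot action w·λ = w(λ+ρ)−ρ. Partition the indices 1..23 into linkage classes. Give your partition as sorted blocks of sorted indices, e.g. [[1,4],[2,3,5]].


Root system A_3: the 3×3 matrix C matches after relabeling.

Ā_17 reps of the 23 weights (A_3, coords as presented):

    1: (6, 1, 3)
    2: (6, 4, 2)
    3: (0, 2, 12)
    4: (2, 12, 2)
    5: (0, 2, 12)
    6: (2, 9, 3)
    7: (0, 2, 12)
    8: (3, 3, 3)
    9: (2, 9, 3)
    10: (6, 4, 2)
    11: (2, 9, 3)
    12: (2, 12, 2)
    13: (2, 12, 2)
    14: (6, 1, 3)
    15: (3, 3, 3)
    16: (6, 1, 3)
    17: (3, 3, 3)
    18: (6, 4, 2)
    19: (2, 9, 3)
    20: (2, 12, 2)
    21: (2, 12, 2)
    22: (3, 3, 3)
    23: (3, 3, 3)

Grouping the 23 weights by Ā_17-representative: 6 linkage classes.

[[1, 14, 16], [2, 10, 18], [3, 5, 7], [4, 12, 13, 20, 21], [6, 9, 11, 19], [8, 15, 17, 22, 23]]


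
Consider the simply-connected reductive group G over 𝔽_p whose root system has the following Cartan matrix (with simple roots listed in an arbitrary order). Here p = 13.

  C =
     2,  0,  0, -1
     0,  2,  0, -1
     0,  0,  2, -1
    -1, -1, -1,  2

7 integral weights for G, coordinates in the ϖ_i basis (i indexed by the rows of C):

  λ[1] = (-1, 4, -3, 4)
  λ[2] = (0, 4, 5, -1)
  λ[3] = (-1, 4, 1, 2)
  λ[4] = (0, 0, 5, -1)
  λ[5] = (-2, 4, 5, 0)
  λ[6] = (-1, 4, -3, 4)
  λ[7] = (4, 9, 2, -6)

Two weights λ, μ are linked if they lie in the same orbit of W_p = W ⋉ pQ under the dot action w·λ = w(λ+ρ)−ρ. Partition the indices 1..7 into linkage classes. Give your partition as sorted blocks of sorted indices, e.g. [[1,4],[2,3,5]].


Cartan matrix: type D_4 (|W|=192); un-permuting the 4 rows.

λ_j+ρ reflected into Ā_13 (⟨·,θ^∨⟩≤13); 4-tuples as given:

  [1] (0, 5, 2, 3)
  [2] (1, 5, 6, 0)
  [3] (0, 5, 2, 3)
  [4] (1, 1, 6, 0)
  [5] (1, 5, 6, 0)
  [6] (0, 5, 2, 3)
  [7] (0, 5, 2, 3)

Linkage partition of the 7 weights (3 classes, p=13):

[[1, 3, 6, 7], [2, 5], [4]]


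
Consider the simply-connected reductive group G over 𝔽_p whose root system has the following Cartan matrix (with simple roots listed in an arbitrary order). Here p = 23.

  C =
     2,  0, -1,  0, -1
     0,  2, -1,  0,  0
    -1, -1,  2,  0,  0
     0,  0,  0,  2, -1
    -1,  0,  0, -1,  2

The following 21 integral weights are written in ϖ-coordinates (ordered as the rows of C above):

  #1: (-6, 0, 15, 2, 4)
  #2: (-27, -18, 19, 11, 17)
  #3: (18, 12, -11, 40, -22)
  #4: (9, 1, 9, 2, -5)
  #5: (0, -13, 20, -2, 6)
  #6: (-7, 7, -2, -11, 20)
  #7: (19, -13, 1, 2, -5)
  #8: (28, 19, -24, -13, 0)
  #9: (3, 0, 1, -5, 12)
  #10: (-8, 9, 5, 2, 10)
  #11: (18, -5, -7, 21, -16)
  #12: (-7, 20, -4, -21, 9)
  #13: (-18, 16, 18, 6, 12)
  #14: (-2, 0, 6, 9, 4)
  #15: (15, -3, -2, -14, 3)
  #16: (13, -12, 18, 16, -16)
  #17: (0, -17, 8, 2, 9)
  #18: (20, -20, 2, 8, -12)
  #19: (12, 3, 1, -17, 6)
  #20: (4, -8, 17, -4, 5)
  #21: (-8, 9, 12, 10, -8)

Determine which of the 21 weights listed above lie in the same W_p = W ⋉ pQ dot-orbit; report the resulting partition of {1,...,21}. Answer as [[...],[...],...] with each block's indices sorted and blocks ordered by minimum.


A_5 Cartan matrix, 5 simple roots permuted; ρ=(1,1,1,1,1).

Alcove-folded reps (p=23, 21 weights, presented ϖ-order):

    λ_1+ρ ↦ (5, 1, 11, 3, 0)
    λ_2+ρ ↦ (5, 1, 11, 3, 0)
    λ_3+ρ ↦ (6, 2, 10, 1, 3)
    λ_4+ρ ↦ (6, 2, 10, 1, 3)
    λ_5+ρ ↦ (1, 6, 9, 5, 1)
    λ_6+ρ ↦ (1, 1, 6, 10, 4)
    λ_7+ρ ↦ (6, 2, 10, 1, 3)
    λ_8+ρ ↦ (5, 1, 11, 3, 0)
    λ_9+ρ ↦ (4, 1, 2, 4, 9)
    λ_10+ρ ↦ (6, 9, 1, 3, 4)
    λ_11+ρ ↦ (4, 1, 2, 4, 9)
    λ_12+ρ ↦ (6, 2, 10, 1, 3)
    λ_13+ρ ↦ (4, 1, 2, 4, 9)
    λ_14+ρ ↦ (1, 1, 6, 10, 4)
    λ_15+ρ ↦ (4, 1, 2, 4, 9)
    λ_16+ρ ↦ (1, 1, 6, 10, 4)
    λ_17+ρ ↦ (6, 9, 1, 3, 4)
    λ_18+ρ ↦ (6, 2, 10, 1, 3)
    λ_19+ρ ↦ (4, 1, 2, 4, 9)
    λ_20+ρ ↦ (5, 1, 11, 3, 0)
    λ_21+ρ ↦ (6, 9, 1, 3, 4)

Partition of {1..21} into 6 W_23-dot-orbits:

[[1, 2, 8, 20], [3, 4, 7, 12, 18], [5], [6, 14, 16], [9, 11, 13, 15, 19], [10, 17, 21]]


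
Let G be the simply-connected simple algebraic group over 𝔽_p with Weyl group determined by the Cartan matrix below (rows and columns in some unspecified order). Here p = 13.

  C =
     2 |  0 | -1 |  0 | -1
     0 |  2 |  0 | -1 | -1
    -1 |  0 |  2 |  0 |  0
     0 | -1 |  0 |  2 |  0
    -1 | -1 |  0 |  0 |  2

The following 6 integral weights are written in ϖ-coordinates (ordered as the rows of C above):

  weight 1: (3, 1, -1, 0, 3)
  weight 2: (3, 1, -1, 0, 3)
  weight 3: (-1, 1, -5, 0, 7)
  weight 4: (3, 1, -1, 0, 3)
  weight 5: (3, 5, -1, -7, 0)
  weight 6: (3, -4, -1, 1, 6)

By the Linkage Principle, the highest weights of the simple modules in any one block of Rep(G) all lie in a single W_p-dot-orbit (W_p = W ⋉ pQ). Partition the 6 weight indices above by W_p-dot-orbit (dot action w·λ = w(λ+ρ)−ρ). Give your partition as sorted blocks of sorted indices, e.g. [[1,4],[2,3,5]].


Root system A_5: the 5×5 matrix C matches after relabeling.

λ_j+ρ reflected into Ā_13 (⟨·,θ^∨⟩≤13); 5-tuples as given:

  1: (4, 2, 0, 1, 4) · 2: (4, 2, 0, 1, 4) · 3: (4, 2, 0, 1, 4) · 4: (4, 2, 0, 1, 4) · 5: (4, 0, 0, 6, 1) · 6: (4, 2, 0, 1, 4)

Partition of {1..6} into 2 W_13-dot-orbits:

[[1, 2, 3, 4, 6], [5]]


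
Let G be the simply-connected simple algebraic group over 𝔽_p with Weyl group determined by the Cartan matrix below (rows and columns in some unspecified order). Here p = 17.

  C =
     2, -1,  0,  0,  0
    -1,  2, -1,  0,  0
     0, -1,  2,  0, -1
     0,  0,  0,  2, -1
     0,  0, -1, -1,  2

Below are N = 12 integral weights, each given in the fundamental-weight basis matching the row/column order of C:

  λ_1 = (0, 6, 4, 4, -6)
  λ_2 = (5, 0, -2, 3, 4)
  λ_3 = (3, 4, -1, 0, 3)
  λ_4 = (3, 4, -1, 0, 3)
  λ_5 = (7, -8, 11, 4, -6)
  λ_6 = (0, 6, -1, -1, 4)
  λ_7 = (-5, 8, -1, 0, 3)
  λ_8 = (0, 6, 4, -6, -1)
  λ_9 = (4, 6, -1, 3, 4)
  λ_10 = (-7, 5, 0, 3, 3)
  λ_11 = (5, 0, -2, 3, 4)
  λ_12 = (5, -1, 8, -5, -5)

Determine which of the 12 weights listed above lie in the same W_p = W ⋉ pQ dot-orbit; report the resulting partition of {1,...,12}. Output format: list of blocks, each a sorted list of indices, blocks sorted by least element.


Type A_5, rank 5, |W|=720; reorder rows/cols to standard.

Folding the 12 weights λ_j+ρ into Ā_17 (reps in the given 5-coord order):

  λ_1 → (1, 7, 0, 0, 5) · λ_2 → (6, 0, 1, 4, 4) · λ_3 → (4, 5, 0, 1, 4) · λ_4 → (4, 5, 0, 1, 4) · λ_5 → (1, 7, 0, 0, 5) · λ_6 → (1, 7, 0, 0, 5) · λ_7 → (4, 5, 0, 1, 4) · λ_8 → (1, 7, 0, 0, 5) · λ_9 → (1, 7, 0, 0, 5) · λ_10 → (6, 0, 1, 4, 4) · λ_11 → (6, 0, 1, 4, 4) · λ_12 → (6, 0, 1, 4, 4)

Linkage partition of the 12 weights (3 classes, p=17):

[[1, 5, 6, 8, 9], [2, 10, 11, 12], [3, 4, 7]]


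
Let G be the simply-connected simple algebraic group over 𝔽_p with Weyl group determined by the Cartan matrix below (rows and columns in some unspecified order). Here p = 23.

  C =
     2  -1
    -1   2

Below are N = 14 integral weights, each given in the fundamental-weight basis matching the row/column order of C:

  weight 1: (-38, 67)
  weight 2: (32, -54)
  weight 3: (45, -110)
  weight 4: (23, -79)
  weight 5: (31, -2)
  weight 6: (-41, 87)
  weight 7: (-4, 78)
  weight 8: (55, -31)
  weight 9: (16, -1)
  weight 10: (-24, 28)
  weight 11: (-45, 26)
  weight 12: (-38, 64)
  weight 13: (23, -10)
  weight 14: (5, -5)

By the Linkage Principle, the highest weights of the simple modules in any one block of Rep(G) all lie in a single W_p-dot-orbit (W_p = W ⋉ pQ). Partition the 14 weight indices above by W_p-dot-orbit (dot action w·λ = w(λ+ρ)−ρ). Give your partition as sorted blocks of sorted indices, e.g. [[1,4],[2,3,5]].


C ↔ A_2 under row/col permutation; |W(A_2)| = 6.

λ_j+ρ reflected into Ā_23 (⟨·,θ^∨⟩≤23); 2-tuples as given:

  1: (14, 8) · 2: (3, 7) · 3: (17, 0) · 4: (14, 8) · 5: (14, 8) · 6: (2, 4) · 7: (3, 7) · 8: (3, 7) · 9: (17, 0) · 10: (17, 0) · 11: (2, 4) · 12: (14, 5) · 13: (14, 8) · 14: (2, 4)

The 14 indices split into 5 linkage classes (same alcove rep ⇔ same W_23-dot-orbit):

[[1, 4, 5, 13], [2, 7, 8], [3, 9, 10], [6, 11, 14], [12]]


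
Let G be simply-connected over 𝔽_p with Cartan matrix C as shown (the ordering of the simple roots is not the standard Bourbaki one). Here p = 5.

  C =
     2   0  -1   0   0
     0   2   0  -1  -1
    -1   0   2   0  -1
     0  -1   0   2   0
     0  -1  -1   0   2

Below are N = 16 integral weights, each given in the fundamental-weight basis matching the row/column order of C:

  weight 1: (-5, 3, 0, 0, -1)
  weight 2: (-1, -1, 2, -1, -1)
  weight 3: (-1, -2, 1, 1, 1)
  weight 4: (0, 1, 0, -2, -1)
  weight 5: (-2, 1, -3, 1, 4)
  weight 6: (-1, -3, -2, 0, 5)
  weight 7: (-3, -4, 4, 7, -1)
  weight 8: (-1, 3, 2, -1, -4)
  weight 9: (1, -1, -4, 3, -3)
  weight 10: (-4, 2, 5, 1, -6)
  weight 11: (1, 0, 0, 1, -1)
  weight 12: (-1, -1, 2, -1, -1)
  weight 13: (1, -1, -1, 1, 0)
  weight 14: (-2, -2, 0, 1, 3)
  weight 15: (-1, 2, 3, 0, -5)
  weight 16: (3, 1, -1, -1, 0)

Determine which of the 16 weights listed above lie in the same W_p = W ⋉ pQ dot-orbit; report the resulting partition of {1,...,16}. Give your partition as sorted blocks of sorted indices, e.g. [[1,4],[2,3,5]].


Type A_5, rank 5, |W|=720; reorder rows/cols to standard.

Folding the 16 weights λ_j+ρ into Ā_5 (reps in the given 5-coord order):

  1: (0, 1, 0, 0, 3);  2: (0, 0, 3, 0, 0);  3: (0, 1, 2, 1, 1);  4: (1, 1, 1, 1, 0);  5: (1, 0, 1, 2, 1);  6: (0, 1, 0, 0, 3);  7: (0, 0, 3, 0, 0);  8: (0, 1, 0, 0, 3);  9: (0, 1, 2, 1, 1);  10: (0, 1, 2, 1, 1);  11: (1, 1, 1, 1, 0);  12: (0, 0, 3, 0, 0);  13: (2, 0, 0, 2, 1);  14: (0, 1, 0, 0, 3);  15: (0, 1, 0, 0, 3);  16: (2, 0, 0, 2, 1)

6 distinct reps among the 16 weights ⇒ 6 W_5-linkage classes:

[[1, 6, 8, 14, 15], [2, 7, 12], [3, 9, 10], [4, 11], [5], [13, 16]]


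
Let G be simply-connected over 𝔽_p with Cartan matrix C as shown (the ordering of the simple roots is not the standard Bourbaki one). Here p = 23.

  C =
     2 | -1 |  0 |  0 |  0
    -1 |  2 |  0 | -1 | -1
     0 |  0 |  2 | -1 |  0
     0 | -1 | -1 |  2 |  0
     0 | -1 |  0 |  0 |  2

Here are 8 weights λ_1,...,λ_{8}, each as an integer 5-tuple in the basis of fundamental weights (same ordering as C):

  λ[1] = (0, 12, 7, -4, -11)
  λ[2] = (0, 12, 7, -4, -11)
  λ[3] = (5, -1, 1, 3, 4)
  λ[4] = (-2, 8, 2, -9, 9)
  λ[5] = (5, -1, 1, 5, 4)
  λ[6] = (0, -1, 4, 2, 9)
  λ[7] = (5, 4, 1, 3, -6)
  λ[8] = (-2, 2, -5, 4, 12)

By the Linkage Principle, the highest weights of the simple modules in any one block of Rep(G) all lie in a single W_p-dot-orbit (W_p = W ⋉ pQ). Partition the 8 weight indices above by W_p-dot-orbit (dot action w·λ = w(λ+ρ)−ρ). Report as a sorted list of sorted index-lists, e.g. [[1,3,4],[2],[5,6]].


Root system D_5: the 5×5 matrix C matches after relabeling.

Each λ_j+ρ reduced to Ā_23; 5-tuples below use C's row order:

  λ_1 → (1, 0, 5, 3, 10);  λ_2 → (1, 0, 5, 3, 10);  λ_3 → (6, 0, 2, 4, 5);  λ_4 → (1, 0, 5, 3, 10);  λ_5 → (6, 0, 2, 4, 5);  λ_6 → (1, 0, 5, 3, 10);  λ_7 → (6, 0, 2, 4, 5);  λ_8 → (1, 2, 4, 0, 13)

Linkage partition of the 8 weights (3 classes, p=23):

[[1, 2, 4, 6], [3, 5, 7], [8]]


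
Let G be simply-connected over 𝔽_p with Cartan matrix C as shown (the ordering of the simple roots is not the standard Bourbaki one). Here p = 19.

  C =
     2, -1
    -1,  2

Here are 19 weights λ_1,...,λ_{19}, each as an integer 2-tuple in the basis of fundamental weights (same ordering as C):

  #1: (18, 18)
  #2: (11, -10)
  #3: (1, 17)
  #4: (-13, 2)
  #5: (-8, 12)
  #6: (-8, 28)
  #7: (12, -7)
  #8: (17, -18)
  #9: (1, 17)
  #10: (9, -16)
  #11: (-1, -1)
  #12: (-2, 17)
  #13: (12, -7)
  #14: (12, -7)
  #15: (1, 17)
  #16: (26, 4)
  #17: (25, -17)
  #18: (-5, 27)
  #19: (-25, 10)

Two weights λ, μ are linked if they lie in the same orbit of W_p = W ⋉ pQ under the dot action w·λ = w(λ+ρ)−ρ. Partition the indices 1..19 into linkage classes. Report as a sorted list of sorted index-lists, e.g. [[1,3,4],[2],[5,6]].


Dynkin diagram of C (from the 2 off-diagonal −1 entries): A_2.

Folding the 19 weights λ_j+ρ into Ā_19 (reps in the given 2-coord order):

  1: (0, 0)
  2: (3, 9)
  3: (1, 17)
  4: (3, 9)
  5: (7, 6)
  6: (3, 9)
  7: (7, 6)
  8: (1, 17)
  9: (1, 17)
  10: (5, 10)
  11: (0, 0)
  12: (1, 17)
  13: (7, 6)
  14: (7, 6)
  15: (1, 17)
  16: (6, 8)
  17: (3, 9)
  18: (5, 10)
  19: (6, 8)

Grouping the 19 weights by Ā_19-representative: 6 linkage classes.

[[1, 11], [2, 4, 6, 17], [3, 8, 9, 12, 15], [5, 7, 13, 14], [10, 18], [16, 19]]


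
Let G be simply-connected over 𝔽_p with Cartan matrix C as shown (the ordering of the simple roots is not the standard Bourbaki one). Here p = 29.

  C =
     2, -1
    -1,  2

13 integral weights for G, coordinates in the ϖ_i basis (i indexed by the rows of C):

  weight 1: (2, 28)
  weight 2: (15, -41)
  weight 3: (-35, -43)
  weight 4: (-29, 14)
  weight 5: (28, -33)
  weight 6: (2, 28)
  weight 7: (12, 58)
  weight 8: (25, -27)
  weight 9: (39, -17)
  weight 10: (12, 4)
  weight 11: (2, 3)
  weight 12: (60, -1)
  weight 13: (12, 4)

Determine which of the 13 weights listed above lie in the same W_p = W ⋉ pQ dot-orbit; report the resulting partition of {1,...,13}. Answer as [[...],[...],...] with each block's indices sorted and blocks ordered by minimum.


Root system A_2: the 2×2 matrix C matches after relabeling.

Folding the 13 weights λ_j+ρ into Ā_29 (reps in the given 2-coord order):

    1: (0, 26)
    2: (13, 5)
    3: (13, 5)
    4: (15, 13)
    5: (0, 26)
    6: (0, 26)
    7: (15, 13)
    8: (0, 26)
    9: (13, 5)
    10: (13, 5)
    11: (3, 4)
    12: (0, 26)
    13: (13, 5)

The 13 indices split into 4 linkage classes (same alcove rep ⇔ same W_29-dot-orbit):

[[1, 5, 6, 8, 12], [2, 3, 9, 10, 13], [4, 7], [11]]


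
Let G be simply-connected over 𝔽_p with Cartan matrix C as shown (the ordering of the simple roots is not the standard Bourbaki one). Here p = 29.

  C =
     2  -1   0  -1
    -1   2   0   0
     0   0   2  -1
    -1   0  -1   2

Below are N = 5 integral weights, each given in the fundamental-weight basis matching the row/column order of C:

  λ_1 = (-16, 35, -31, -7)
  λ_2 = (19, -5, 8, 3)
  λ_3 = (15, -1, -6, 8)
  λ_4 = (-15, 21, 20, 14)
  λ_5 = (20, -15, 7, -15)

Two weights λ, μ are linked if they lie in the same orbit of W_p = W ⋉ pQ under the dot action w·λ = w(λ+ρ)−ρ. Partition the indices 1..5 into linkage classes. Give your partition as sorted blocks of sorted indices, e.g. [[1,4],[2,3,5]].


Dynkin diagram of C (from the 6 off-diagonal −1 entries): A_4.

Alcove-folded reps (p=29, 5 weights, presented ϖ-order):

  [1] (7, 7, 6, 1)
  [2] (16, 0, 5, 4)
  [3] (16, 0, 5, 4)
  [4] (7, 7, 6, 1)
  [5] (7, 7, 6, 1)

2 distinct reps among the 5 weights ⇒ 2 W_29-linkage classes:

[[1, 4, 5], [2, 3]]


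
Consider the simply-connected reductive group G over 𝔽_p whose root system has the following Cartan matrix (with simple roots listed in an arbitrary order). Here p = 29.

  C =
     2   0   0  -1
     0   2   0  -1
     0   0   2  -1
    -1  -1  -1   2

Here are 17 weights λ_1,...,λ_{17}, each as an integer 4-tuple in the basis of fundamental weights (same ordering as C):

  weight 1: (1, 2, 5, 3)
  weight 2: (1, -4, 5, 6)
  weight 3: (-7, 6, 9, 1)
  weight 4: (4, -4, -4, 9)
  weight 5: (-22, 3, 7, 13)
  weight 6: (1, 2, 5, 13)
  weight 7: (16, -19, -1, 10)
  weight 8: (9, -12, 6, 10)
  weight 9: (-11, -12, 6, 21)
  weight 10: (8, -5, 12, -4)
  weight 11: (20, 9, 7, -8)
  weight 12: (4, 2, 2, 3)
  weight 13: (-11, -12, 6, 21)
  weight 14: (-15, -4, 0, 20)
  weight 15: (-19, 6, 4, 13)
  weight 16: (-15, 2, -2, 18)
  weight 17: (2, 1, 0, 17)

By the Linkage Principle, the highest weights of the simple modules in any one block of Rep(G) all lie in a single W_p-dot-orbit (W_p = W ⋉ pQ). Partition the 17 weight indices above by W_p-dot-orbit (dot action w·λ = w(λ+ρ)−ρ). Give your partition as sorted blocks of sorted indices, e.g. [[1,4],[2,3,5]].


C ↔ D_4 under row/col permutation; |W(D_4)| = 192.

Folding the 17 weights λ_j+ρ into Ā_29 (reps in the given 4-coord order):

  λ_1 → (2, 3, 6, 4);  λ_2 → (2, 3, 6, 4);  λ_3 → (2, 3, 6, 4);  λ_4 → (5, 3, 3, 4);  λ_5 → (14, 3, 1, 4);  λ_6 → (2, 3, 6, 4);  λ_7 → (10, 11, 7, 0);  λ_8 → (10, 11, 7, 0);  λ_9 → (10, 11, 7, 0);  λ_10 → (2, 3, 6, 4);  λ_11 → (14, 3, 1, 4);  λ_12 → (5, 3, 3, 4);  λ_13 → (10, 11, 7, 0);  λ_14 → (14, 3, 1, 4);  λ_15 → (14, 3, 1, 4);  λ_16 → (14, 3, 1, 4);  λ_17 → (3, 2, 1, 5)

The 17 indices split into 5 linkage classes (same alcove rep ⇔ same W_29-dot-orbit):

[[1, 2, 3, 6, 10], [4, 12], [5, 11, 14, 15, 16], [7, 8, 9, 13], [17]]


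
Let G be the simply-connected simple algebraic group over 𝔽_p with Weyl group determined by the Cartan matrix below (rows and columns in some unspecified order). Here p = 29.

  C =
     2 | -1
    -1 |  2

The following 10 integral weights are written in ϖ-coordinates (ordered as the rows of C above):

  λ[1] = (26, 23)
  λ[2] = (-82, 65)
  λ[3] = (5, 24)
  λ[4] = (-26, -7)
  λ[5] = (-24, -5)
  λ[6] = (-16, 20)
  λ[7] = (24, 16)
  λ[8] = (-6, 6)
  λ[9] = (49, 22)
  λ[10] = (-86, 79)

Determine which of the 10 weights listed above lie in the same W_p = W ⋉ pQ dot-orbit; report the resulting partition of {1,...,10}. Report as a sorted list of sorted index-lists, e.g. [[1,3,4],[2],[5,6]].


Root system A_2: the 2×2 matrix C matches after relabeling.

Each λ_j+ρ reduced to Ā_29; 2-tuples below use C's row order:

  [1] (5, 2);  [2] (15, 6);  [3] (4, 23);  [4] (4, 23);  [5] (4, 23);  [6] (15, 6);  [7] (12, 4);  [8] (5, 2);  [9] (15, 6);  [10] (5, 2)

The 10 indices split into 4 linkage classes (same alcove rep ⇔ same W_29-dot-orbit):

[[1, 8, 10], [2, 6, 9], [3, 4, 5], [7]]


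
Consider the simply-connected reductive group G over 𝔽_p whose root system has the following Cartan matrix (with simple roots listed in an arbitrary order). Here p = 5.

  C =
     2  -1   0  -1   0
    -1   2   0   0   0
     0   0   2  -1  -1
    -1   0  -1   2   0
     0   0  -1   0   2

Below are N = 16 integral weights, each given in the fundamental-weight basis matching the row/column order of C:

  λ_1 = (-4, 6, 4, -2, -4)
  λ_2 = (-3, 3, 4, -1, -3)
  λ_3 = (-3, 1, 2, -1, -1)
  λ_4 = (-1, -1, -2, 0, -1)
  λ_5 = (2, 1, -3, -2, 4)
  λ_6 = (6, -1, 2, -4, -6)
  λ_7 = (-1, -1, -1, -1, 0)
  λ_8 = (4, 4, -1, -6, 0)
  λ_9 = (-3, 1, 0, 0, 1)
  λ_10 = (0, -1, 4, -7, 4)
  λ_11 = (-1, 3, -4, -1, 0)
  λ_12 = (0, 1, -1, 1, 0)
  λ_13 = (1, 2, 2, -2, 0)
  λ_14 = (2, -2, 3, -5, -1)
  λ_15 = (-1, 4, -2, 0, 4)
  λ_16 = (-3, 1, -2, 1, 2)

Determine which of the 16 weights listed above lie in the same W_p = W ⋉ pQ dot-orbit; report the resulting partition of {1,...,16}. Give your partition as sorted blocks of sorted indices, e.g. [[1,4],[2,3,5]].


C ↔ A_5 under row/col permutation; |W(A_5)| = 720.

Folding the 16 weights λ_j+ρ into Ā_5 (reps in the given 5-coord order):

  λ_1+ρ ↦ (1, 0, 0, 1, 2) · λ_2+ρ ↦ (0, 0, 1, 2, 0) · λ_3+ρ ↦ (0, 0, 1, 2, 0) · λ_4+ρ ↦ (0, 0, 0, 0, 1) · λ_5+ρ ↦ (0, 0, 1, 2, 0) · λ_6+ρ ↦ (0, 0, 1, 2, 0) · λ_7+ρ ↦ (0, 0, 0, 0, 1) · λ_8+ρ ↦ (0, 0, 0, 0, 1) · λ_9+ρ ↦ (1, 0, 0, 1, 2) · λ_10+ρ ↦ (0, 0, 0, 0, 1) · λ_11+ρ ↦ (1, 1, 0, 2, 0) · λ_12+ρ ↦ (1, 1, 0, 2, 0) · λ_13+ρ ↦ (1, 0, 0, 1, 2) · λ_14+ρ ↦ (1, 1, 0, 2, 0) · λ_15+ρ ↦ (0, 0, 0, 0, 1) · λ_16+ρ ↦ (1, 0, 0, 1, 2)

These 16 weights hit 4 W_5-dot-orbits; sizes (4, 4, 5, 3):

[[1, 9, 13, 16], [2, 3, 5, 6], [4, 7, 8, 10, 15], [11, 12, 14]]


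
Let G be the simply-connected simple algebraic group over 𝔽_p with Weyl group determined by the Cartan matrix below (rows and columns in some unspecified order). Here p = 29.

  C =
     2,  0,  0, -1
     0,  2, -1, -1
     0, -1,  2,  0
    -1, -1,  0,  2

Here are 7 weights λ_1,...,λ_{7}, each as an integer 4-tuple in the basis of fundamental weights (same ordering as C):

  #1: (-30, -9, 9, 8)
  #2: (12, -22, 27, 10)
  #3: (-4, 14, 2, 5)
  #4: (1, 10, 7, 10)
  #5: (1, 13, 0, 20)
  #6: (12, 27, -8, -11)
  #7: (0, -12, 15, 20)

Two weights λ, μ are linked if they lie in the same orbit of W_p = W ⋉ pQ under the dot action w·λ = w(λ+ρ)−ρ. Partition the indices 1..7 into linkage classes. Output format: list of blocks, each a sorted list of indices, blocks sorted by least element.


Cartan matrix: type A_4 (|W|=120); un-permuting the 4 rows.

Ā_29 reps of the 7 weights (A_4, coords as presented):

  [1] (1, 2, 18, 8)
  [2] (1, 11, 5, 10)
  [3] (3, 15, 3, 3)
  [4] (1, 11, 5, 10)
  [5] (1, 6, 2, 14)
  [6] (1, 11, 5, 10)
  [7] (1, 11, 5, 10)

Grouping the 7 weights by Ā_29-representative: 4 linkage classes.

[[1], [2, 4, 6, 7], [3], [5]]


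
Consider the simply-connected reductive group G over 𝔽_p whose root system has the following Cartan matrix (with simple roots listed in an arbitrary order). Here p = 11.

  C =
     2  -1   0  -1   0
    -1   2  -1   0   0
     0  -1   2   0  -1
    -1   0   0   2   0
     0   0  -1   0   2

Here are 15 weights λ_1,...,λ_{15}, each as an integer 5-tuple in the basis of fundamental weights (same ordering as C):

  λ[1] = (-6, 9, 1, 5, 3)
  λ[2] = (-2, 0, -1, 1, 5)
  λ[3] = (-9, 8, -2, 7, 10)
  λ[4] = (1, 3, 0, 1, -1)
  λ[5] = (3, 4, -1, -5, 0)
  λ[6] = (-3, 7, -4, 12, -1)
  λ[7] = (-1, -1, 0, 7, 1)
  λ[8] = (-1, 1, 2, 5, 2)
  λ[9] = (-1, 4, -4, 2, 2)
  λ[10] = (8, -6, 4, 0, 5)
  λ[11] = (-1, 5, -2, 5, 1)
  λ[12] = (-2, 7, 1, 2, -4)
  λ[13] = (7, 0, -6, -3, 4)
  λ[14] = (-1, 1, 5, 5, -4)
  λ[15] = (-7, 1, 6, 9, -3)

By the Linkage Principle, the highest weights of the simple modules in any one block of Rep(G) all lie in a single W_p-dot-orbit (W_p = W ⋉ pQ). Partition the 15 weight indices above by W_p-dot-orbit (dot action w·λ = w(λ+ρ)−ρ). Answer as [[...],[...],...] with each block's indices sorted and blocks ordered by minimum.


C ↔ A_5 under row/col permutation; |W(A_5)| = 720.

λ_j+ρ reflected into Ā_11 (⟨·,θ^∨⟩≤11); 5-tuples as given:

  λ_1+ρ ↦ (0, 5, 0, 4, 1);  λ_2+ρ ↦ (1, 0, 0, 1, 6);  λ_3+ρ ↦ (0, 0, 1, 8, 2);  λ_4+ρ ↦ (2, 4, 1, 2, 0);  λ_5+ρ ↦ (0, 5, 0, 4, 1);  λ_6+ρ ↦ (0, 2, 3, 3, 0);  λ_7+ρ ↦ (0, 0, 1, 8, 2);  λ_8+ρ ↦ (0, 2, 3, 3, 0);  λ_9+ρ ↦ (0, 2, 3, 3, 0);  λ_10+ρ ↦ (0, 5, 0, 4, 1);  λ_11+ρ ↦ (0, 5, 0, 4, 1);  λ_12+ρ ↦ (1, 6, 1, 1, 1);  λ_13+ρ ↦ (2, 4, 1, 2, 0);  λ_14+ρ ↦ (0, 2, 3, 3, 0);  λ_15+ρ ↦ (2, 4, 1, 2, 0)

Grouping the 15 weights by Ā_11-representative: 6 linkage classes.

[[1, 5, 10, 11], [2], [3, 7], [4, 13, 15], [6, 8, 9, 14], [12]]


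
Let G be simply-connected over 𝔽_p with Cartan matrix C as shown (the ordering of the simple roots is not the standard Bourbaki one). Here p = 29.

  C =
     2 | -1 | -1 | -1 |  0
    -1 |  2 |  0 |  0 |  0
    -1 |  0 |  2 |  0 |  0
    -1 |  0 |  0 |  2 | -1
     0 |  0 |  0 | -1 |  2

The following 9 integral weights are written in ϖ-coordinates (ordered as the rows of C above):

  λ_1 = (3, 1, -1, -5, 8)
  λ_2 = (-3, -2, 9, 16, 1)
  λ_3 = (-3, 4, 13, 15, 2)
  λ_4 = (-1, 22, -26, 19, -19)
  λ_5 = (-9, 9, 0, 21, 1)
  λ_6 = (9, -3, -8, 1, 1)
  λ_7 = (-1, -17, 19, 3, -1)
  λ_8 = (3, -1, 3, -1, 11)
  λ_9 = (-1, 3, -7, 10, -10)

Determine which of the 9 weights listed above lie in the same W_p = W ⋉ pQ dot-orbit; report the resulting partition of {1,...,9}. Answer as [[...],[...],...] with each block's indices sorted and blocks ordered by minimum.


Dynkin diagram of C (from the 8 off-diagonal −1 entries): D_5.

λ_j+ρ reflected into Ā_29 (⟨·,θ^∨⟩≤29); 5-tuples as given:

  λ_1+ρ ↦ (0, 2, 0, 4, 5) · λ_2+ρ ↦ (1, 2, 7, 2, 2) · λ_3+ρ ↦ (1, 2, 7, 2, 2) · λ_4+ρ ↦ (0, 2, 0, 4, 5) · λ_5+ρ ↦ (1, 2, 7, 2, 2) · λ_6+ρ ↦ (1, 2, 7, 2, 2) · λ_7+ρ ↦ (4, 0, 4, 0, 12) · λ_8+ρ ↦ (4, 0, 4, 0, 12) · λ_9+ρ ↦ (0, 2, 0, 4, 5)

Partition of {1..9} into 3 W_29-dot-orbits:

[[1, 4, 9], [2, 3, 5, 6], [7, 8]]


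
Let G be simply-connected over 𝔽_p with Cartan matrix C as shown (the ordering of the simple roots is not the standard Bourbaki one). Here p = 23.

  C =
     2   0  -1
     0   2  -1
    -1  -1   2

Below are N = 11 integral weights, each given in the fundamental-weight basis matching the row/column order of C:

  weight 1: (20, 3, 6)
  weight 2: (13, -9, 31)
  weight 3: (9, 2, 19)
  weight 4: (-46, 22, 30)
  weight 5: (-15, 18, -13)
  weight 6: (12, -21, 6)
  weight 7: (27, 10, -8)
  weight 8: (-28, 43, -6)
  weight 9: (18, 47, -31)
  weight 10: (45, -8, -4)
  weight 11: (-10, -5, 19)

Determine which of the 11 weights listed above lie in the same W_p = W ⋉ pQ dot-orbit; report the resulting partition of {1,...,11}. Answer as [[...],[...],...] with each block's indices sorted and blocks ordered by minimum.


Cartan matrix: type A_3 (|W|=24); un-permuting the 3 rows.

λ_j+ρ reflected into Ā_23 (⟨·,θ^∨⟩≤23); 3-tuples as given:

  λ_1+ρ ↦ (12, 5, 2)
  λ_2+ρ ↦ (8, 14, 0)
  λ_3+ρ ↦ (0, 7, 13)
  λ_4+ρ ↦ (8, 14, 0)
  λ_5+ρ ↦ (9, 4, 7)
  λ_6+ρ ↦ (0, 7, 13)
  λ_7+ρ ↦ (12, 5, 2)
  λ_8+ρ ↦ (12, 5, 2)
  λ_9+ρ ↦ (12, 5, 2)
  λ_10+ρ ↦ (0, 7, 13)
  λ_11+ρ ↦ (9, 4, 7)

These 11 weights hit 4 W_23-dot-orbits; sizes (4, 2, 3, 2):

[[1, 7, 8, 9], [2, 4], [3, 6, 10], [5, 11]]


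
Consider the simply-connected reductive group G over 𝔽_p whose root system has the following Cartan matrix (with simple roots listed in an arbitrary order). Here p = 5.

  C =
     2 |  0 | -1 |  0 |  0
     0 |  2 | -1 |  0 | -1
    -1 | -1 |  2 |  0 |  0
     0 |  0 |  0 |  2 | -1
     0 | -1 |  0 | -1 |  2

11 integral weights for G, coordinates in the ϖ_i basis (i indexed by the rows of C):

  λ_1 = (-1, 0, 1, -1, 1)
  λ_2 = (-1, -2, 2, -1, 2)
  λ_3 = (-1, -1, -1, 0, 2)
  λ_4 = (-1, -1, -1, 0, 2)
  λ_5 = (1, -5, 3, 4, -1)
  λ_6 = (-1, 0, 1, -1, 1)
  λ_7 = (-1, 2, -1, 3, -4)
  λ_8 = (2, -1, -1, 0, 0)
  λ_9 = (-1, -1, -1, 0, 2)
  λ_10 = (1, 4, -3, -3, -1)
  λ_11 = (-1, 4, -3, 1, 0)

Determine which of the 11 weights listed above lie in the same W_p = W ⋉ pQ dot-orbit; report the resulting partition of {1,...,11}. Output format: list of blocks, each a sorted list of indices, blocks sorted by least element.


A_5 Cartan matrix, 5 simple roots permuted; ρ=(1,1,1,1,1).

Alcove-folded reps (p=5, 11 weights, presented ϖ-order):

  λ_1 → (0, 1, 2, 0, 2)
  λ_2 → (0, 1, 2, 0, 2)
  λ_3 → (0, 0, 0, 1, 3)
  λ_4 → (0, 0, 0, 1, 3)
  λ_5 → (0, 0, 0, 1, 3)
  λ_6 → (0, 1, 2, 0, 2)
  λ_7 → (0, 0, 0, 1, 3)
  λ_8 → (3, 0, 0, 1, 1)
  λ_9 → (0, 0, 0, 1, 3)
  λ_10 → (0, 1, 2, 0, 2)
  λ_11 → (0, 2, 1, 1, 0)

4 distinct reps among the 11 weights ⇒ 4 W_5-linkage classes:

[[1, 2, 6, 10], [3, 4, 5, 7, 9], [8], [11]]


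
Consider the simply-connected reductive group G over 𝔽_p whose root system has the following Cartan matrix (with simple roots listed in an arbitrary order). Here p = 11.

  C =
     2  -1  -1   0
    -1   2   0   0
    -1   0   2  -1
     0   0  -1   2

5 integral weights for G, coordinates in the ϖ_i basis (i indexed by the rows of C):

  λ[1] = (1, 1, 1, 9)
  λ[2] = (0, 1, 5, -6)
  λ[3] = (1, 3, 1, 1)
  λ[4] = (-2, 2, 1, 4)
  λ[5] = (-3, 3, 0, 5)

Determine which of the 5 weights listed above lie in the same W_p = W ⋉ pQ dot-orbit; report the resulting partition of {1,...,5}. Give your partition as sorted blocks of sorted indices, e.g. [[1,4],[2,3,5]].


Dynkin diagram of C (from the 6 off-diagonal −1 entries): A_4.

Ā_11 reps of the 5 weights (A_4, coords as presented):

  [1] (1, 2, 1, 5) · [2] (1, 2, 1, 5) · [3] (2, 4, 2, 2) · [4] (1, 2, 1, 5) · [5] (1, 2, 1, 5)

These 5 weights hit 2 W_11-dot-orbits; sizes (4, 1):

[[1, 2, 4, 5], [3]]


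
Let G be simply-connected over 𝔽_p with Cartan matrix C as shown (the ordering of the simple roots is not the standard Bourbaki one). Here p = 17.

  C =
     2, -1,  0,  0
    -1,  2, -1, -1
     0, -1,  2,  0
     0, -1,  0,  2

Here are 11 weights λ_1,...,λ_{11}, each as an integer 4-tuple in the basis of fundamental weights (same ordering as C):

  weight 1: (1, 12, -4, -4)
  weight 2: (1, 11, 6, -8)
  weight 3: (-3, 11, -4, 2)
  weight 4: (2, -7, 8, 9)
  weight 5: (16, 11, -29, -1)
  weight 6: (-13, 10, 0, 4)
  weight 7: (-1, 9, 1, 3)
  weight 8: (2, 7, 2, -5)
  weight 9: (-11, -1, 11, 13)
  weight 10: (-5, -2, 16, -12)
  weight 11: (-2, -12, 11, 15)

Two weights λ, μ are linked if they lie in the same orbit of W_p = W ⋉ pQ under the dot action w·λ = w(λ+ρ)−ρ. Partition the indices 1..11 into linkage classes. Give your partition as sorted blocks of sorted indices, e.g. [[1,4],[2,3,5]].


Type D_4, rank 4, |W|=192; reorder rows/cols to standard.

W_17-reps of the 11 weights in Ā_17 (same 4-coord order as C):

    [1] (2, 2, 3, 3)
    [2] (2, 2, 3, 3)
    [3] (2, 2, 3, 3)
    [4] (3, 3, 3, 4)
    [5] (11, 1, 0, 4)
    [6] (11, 1, 0, 4)
    [7] (0, 1, 2, 4)
    [8] (3, 3, 3, 4)
    [9] (0, 1, 2, 4)
    [10] (11, 1, 0, 4)
    [11] (11, 1, 0, 4)

4 distinct reps among the 11 weights ⇒ 4 W_17-linkage classes:

[[1, 2, 3], [4, 8], [5, 6, 10, 11], [7, 9]]


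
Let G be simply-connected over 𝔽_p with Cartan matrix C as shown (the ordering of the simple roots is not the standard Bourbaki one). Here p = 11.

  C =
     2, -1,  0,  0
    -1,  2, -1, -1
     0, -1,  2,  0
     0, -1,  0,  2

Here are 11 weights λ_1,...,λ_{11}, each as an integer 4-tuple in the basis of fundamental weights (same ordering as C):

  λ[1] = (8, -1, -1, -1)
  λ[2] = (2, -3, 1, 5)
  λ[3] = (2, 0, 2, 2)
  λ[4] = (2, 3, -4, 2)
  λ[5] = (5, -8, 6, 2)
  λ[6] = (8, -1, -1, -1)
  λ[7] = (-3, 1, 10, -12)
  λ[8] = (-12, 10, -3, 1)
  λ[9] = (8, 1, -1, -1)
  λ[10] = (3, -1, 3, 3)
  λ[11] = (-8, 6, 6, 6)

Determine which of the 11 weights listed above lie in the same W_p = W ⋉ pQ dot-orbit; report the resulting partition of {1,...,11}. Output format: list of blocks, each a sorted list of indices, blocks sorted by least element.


Cartan matrix: type D_4 (|W|=192); un-permuting the 4 rows.

λ_j+ρ reflected into Ā_11 (⟨·,θ^∨⟩≤11); 4-tuples as given:

  [1] (9, 0, 0, 0);  [2] (1, 2, 0, 4);  [3] (3, 1, 3, 3);  [4] (3, 1, 3, 3);  [5] (1, 2, 0, 4);  [6] (9, 0, 0, 0);  [7] (9, 0, 0, 0);  [8] (9, 0, 0, 0);  [9] (9, 0, 0, 0);  [10] (3, 1, 3, 3);  [11] (3, 1, 3, 3)

Grouping the 11 weights by Ā_11-representative: 3 linkage classes.

[[1, 6, 7, 8, 9], [2, 5], [3, 4, 10, 11]]


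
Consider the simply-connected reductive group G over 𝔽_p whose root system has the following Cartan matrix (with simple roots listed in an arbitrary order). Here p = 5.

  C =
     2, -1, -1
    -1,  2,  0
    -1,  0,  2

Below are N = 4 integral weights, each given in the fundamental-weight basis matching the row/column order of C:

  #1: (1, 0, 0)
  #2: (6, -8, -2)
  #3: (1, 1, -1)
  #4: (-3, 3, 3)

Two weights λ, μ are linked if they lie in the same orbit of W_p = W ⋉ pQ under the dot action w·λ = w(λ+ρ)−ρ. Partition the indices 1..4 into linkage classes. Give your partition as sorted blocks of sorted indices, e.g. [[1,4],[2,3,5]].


Dynkin diagram of C (from the 4 off-diagonal −1 entries): A_3.

λ_j+ρ reflected into Ā_5 (⟨·,θ^∨⟩≤5); 3-tuples as given:

    λ_1 → (2, 1, 1)
    λ_2 → (1, 3, 1)
    λ_3 → (2, 2, 0)
    λ_4 → (2, 1, 1)

Linkage partition of the 4 weights (3 classes, p=5):

[[1, 4], [2], [3]]


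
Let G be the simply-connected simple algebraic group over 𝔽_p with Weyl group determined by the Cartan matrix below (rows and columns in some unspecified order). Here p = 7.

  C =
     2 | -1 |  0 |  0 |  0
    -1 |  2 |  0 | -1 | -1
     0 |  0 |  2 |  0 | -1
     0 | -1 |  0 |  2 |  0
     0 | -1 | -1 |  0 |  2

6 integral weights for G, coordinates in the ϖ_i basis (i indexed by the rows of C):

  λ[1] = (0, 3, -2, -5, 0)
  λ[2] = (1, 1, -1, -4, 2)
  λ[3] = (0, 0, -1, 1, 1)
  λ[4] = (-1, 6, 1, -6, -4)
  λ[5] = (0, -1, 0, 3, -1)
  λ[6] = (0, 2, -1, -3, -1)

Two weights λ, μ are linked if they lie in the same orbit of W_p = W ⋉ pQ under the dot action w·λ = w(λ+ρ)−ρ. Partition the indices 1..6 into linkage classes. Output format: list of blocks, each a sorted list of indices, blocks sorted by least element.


D_5 Cartan matrix, 5 simple roots permuted; ρ=(1,1,1,1,1).

Each λ_j+ρ reduced to Ā_7; 5-tuples below use C's row order:

  [1] (1, 0, 1, 4, 0)
  [2] (1, 1, 0, 2, 0)
  [3] (1, 1, 0, 2, 0)
  [4] (1, 0, 1, 4, 0)
  [5] (1, 0, 1, 4, 0)
  [6] (1, 1, 0, 2, 0)

The 6 indices split into 2 linkage classes (same alcove rep ⇔ same W_7-dot-orbit):

[[1, 4, 5], [2, 3, 6]]


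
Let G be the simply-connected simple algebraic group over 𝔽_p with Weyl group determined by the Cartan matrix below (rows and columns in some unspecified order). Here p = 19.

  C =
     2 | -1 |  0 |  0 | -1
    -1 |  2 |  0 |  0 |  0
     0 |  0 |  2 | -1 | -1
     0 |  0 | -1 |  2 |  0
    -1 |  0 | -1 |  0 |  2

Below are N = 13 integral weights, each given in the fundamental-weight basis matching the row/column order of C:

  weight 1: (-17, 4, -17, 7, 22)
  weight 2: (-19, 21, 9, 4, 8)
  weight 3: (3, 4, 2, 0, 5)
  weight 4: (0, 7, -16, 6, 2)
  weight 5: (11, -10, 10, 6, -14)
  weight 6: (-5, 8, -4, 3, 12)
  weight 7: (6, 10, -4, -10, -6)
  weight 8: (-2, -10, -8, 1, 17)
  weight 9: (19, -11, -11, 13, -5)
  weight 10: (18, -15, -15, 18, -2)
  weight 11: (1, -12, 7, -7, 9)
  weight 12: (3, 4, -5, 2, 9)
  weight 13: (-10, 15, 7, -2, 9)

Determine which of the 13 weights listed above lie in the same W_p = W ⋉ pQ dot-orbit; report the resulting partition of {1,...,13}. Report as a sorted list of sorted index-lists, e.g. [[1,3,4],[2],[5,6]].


C ↔ A_5 under row/col permutation; |W(A_5)| = 720.

λ_j+ρ reflected into Ā_19 (⟨·,θ^∨⟩≤19); 5-tuples as given:

  λ_1 → (4, 3, 1, 3, 4)
  λ_2 → (4, 5, 3, 1, 6)
  λ_3 → (4, 5, 3, 1, 6)
  λ_4 → (4, 3, 1, 3, 4)
  λ_5 → (9, 1, 2, 5, 1)
  λ_6 → (4, 5, 3, 1, 6)
  λ_7 → (9, 1, 2, 5, 1)
  λ_8 → (9, 1, 2, 5, 1)
  λ_9 → (4, 5, 3, 1, 6)
  λ_10 → (10, 0, 1, 0, 4)
  λ_11 → (9, 1, 2, 5, 1)
  λ_12 → (4, 5, 3, 1, 6)
  λ_13 → (9, 1, 2, 5, 1)

These 13 weights hit 4 W_19-dot-orbits; sizes (2, 5, 5, 1):

[[1, 4], [2, 3, 6, 9, 12], [5, 7, 8, 11, 13], [10]]
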